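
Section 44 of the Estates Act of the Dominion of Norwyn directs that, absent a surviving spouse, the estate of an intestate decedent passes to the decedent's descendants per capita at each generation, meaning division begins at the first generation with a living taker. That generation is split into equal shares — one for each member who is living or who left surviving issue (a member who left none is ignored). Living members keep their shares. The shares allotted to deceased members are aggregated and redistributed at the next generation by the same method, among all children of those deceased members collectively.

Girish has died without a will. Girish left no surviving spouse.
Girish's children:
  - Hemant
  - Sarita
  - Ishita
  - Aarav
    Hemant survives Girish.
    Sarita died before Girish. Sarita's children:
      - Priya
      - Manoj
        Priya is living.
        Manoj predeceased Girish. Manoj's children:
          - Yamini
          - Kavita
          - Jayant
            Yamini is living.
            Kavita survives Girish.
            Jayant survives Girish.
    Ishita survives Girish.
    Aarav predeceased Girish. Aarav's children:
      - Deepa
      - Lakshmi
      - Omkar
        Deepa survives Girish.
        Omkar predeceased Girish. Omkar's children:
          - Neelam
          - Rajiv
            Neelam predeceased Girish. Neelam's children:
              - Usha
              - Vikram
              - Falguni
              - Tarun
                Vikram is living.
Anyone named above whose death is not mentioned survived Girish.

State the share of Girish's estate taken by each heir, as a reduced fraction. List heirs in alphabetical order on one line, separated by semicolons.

There is no surviving spouse, so the entire estate passes to Girish's descendants per capita at each generation.
At generation 1 (Hemant, Sarita, Ishita, Aarav) there are 4 shares of (1)/4 = 1/4 each.
Living: Hemant and Ishita — each takes 1/4.
Deceased: Sarita and Aarav. Their combined 1/2 is pooled and carried to generation 2.
At generation 2 (Priya, Manoj, Deepa, Lakshmi, Omkar) there are 5 shares of (1/2)/5 = 1/10 each.
Living: Priya, Deepa, and Lakshmi — each takes 1/10.
Deceased: Manoj and Omkar. Their combined 1/5 is pooled and carried to generation 3.
At generation 3 (Yamini, Kavita, Jayant, Neelam, Rajiv) there are 5 shares of (1/5)/5 = 1/25 each.
Living: Yamini, Kavita, Jayant, and Rajiv — each takes 1/25.
Deceased: Neelam. That 1/25 share is carried to generation 4.
At generation 4 (Usha, Vikram, Falguni, Tarun) there are 4 shares of (1/25)/4 = 1/100 each.
Living: Usha, Vikram, Falguni, and Tarun — each takes 1/100.

Deepa 1/10; Falguni 1/100; Hemant 1/4; Ishita 1/4; Jayant 1/25; Kavita 1/25; Lakshmi 1/10; Priya 1/10; Rajiv 1/25; Tarun 1/100; Usha 1/100; Vikram 1/100; Yamini 1/25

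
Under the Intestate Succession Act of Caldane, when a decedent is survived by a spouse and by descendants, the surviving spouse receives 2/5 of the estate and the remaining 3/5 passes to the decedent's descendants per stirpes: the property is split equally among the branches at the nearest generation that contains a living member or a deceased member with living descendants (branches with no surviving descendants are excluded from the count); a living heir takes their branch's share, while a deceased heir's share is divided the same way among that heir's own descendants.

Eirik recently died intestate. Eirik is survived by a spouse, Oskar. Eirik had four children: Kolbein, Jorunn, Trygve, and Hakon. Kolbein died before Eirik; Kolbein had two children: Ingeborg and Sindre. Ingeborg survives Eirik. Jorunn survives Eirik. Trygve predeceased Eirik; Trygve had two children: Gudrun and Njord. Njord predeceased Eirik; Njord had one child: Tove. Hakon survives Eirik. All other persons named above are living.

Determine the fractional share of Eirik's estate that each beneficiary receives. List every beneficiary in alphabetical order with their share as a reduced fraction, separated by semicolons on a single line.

Gudrun 3/40; Hakon 3/20; Ingeborg 3/40; Jorunn 3/20; Oskar 2/5; Sindre 3/40; Tove 3/40

Oskar, as surviving spouse, takes 2/5.
The remaining 3/5 passes to Eirik's descendants per stirpes.
The 3/5 is divided into 4 equal shares of 3/20 among Kolbein, Jorunn, Trygve, Hakon.
Kolbein predeceased; the 3/20 allotted to Kolbein's branch passes to Kolbein's issue by representation.
The 3/20 is divided into 2 equal shares of 3/40 among Ingeborg, Sindre.
Ingeborg is living and takes 3/40.
Sindre is living and takes 3/40.
Jorunn is living and takes 3/20.
Trygve predeceased; the 3/20 allotted to Trygve's branch passes to Trygve's issue by representation.
The 3/20 is divided into 2 equal shares of 3/40 among Gudrun, Njord.
Gudrun is living and takes 3/40.
Njord predeceased; the 3/40 allotted to Njord's branch passes to Njord's issue by representation.
Tove is the sole taker at this level and receives the full 3/40.
Hakon is living and takes 3/20.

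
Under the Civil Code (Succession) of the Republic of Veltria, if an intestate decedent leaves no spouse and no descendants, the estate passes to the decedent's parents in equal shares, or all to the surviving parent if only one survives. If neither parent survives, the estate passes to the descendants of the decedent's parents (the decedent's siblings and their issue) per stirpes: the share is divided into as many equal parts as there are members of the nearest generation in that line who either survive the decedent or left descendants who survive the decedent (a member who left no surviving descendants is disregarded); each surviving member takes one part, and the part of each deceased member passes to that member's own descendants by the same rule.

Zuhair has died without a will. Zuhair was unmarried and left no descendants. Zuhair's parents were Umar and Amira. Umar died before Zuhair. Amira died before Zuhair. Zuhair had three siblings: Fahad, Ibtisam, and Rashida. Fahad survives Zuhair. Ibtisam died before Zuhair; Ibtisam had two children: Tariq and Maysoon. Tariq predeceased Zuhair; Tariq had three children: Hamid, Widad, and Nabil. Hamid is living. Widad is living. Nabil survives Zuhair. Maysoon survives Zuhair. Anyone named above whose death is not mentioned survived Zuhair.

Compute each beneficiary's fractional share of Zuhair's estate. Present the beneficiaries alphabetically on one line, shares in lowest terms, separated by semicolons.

Fahad 1/3; Hamid 1/18; Maysoon 1/6; Nabil 1/18; Rashida 1/3; Widad 1/18

Neither parent survives and there are no descendants, so the estate passes to Zuhair's siblings and their issue per stirpes.
The estate is divided into 3 equal shares of 1/3 among Fahad, Ibtisam, Rashida.
Fahad is living and takes 1/3.
Ibtisam predeceased; the 1/3 allotted to Ibtisam's branch passes to Ibtisam's issue by representation.
The 1/3 is divided into 2 equal shares of 1/6 among Tariq, Maysoon.
Tariq predeceased; the 1/6 allotted to Tariq's branch passes to Tariq's issue by representation.
The 1/6 is divided into 3 equal shares of 1/18 among Hamid, Widad, Nabil.
Hamid is living and takes 1/18.
Widad is living and takes 1/18.
Nabil is living and takes 1/18.
Maysoon is living and takes 1/6.
Rashida is living and takes 1/3.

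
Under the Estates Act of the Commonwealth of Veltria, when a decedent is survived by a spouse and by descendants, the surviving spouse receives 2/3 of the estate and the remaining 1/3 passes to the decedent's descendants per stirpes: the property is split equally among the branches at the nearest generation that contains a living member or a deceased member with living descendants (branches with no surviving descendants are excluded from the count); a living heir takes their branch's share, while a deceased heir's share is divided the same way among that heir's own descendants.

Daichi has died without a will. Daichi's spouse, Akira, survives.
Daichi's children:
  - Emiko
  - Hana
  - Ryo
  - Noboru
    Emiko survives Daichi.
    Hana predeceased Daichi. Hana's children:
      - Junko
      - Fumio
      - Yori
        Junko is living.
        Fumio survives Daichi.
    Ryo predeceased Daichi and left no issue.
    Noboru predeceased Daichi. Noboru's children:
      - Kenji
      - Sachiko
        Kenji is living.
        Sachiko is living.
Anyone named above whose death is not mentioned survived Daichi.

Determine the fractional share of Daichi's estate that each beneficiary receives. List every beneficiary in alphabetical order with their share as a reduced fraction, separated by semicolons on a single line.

Akira, as surviving spouse, takes 2/3.
The remaining 1/3 passes to Daichi's descendants per stirpes.
Ryo left no surviving issue, so that branch lapses and is disregarded.
The 1/3 is divided into 3 equal shares of 1/9 among Emiko, Hana, Noboru.
Emiko is living and takes 1/9.
Hana predeceased; the 1/9 allotted to Hana's branch passes to Hana's issue by representation.
The 1/9 is divided into 3 equal shares of 1/27 among Junko, Fumio, Yori.
Junko is living and takes 1/27.
Fumio is living and takes 1/27.
Yori is living and takes 1/27.
Noboru predeceased; the 1/9 allotted to Noboru's branch passes to Noboru's issue by representation.
The 1/9 is divided into 2 equal shares of 1/18 among Kenji, Sachiko.
Kenji is living and takes 1/18.
Sachiko is living and takes 1/18.

Akira 2/3; Emiko 1/9; Fumio 1/27; Junko 1/27; Kenji 1/18; Sachiko 1/18; Yori 1/27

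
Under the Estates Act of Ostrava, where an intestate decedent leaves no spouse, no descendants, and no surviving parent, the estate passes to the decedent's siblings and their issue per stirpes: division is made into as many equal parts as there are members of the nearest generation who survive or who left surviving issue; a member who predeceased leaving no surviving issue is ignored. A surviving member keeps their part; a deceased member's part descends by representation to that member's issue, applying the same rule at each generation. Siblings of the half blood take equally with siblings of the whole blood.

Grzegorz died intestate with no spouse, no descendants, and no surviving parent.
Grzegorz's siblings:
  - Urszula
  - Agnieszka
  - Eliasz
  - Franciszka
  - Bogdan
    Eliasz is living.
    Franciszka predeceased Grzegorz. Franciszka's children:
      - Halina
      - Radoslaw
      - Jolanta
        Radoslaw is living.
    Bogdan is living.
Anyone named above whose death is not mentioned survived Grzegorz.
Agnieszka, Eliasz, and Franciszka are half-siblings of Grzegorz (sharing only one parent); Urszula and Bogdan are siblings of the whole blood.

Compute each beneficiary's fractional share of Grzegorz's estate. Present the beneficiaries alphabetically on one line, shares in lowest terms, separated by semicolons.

No spouse, descendants, or parent survives, so the estate passes to Grzegorz's siblings per stirpes.
Half-blood and whole-blood siblings take equally under the stated rule.
The estate is divided into 5 equal shares of 1/5 among Urszula, Agnieszka, Eliasz, Franciszka, Bogdan.
Urszula is living and takes 1/5.
Agnieszka is living and takes 1/5.
Eliasz is living and takes 1/5.
Franciszka predeceased; the 1/5 allotted to Franciszka's branch passes to Franciszka's issue by representation.
The 1/5 is divided into 3 equal shares of 1/15 among Halina, Radoslaw, Jolanta.
Halina is living and takes 1/15.
Radoslaw is living and takes 1/15.
Jolanta is living and takes 1/15.
Bogdan is living and takes 1/5.

Agnieszka 1/5; Bogdan 1/5; Eliasz 1/5; Halina 1/15; Jolanta 1/15; Radoslaw 1/15; Urszula 1/5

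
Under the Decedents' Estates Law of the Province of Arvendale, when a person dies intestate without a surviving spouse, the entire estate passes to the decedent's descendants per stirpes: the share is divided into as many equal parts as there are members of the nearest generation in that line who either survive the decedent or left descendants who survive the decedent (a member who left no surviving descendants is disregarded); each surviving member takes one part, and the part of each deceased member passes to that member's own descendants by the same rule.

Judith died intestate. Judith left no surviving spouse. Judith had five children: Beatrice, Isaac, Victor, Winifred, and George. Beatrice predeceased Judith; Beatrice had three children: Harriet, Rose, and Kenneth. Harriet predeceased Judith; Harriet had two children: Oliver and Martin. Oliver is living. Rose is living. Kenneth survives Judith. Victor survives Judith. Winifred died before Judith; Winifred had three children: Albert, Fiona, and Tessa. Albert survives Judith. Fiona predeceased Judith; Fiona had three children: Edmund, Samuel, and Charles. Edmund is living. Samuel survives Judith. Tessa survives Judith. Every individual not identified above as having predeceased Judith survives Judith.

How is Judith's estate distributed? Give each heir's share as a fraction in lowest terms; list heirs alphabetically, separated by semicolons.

There is no surviving spouse, so the entire estate passes to Judith's descendants per stirpes.
The estate is divided into 5 equal shares of 1/5 among Beatrice, Isaac, Victor, Winifred, George.
Beatrice predeceased; the 1/5 allotted to Beatrice's branch passes to Beatrice's issue by representation.
The 1/5 is divided into 3 equal shares of 1/15 among Harriet, Rose, Kenneth.
Harriet predeceased; the 1/15 allotted to Harriet's branch passes to Harriet's issue by representation.
The 1/15 is divided into 2 equal shares of 1/30 among Oliver, Martin.
Oliver is living and takes 1/30.
Martin is living and takes 1/30.
Rose is living and takes 1/15.
Kenneth is living and takes 1/15.
Isaac is living and takes 1/5.
Victor is living and takes 1/5.
Winifred predeceased; the 1/5 allotted to Winifred's branch passes to Winifred's issue by representation.
The 1/5 is divided into 3 equal shares of 1/15 among Albert, Fiona, Tessa.
Albert is living and takes 1/15.
Fiona predeceased; the 1/15 allotted to Fiona's branch passes to Fiona's issue by representation.
The 1/15 is divided into 3 equal shares of 1/45 among Edmund, Samuel, Charles.
Edmund is living and takes 1/45.
Samuel is living and takes 1/45.
Charles is living and takes 1/45.
Tessa is living and takes 1/15.
George is living and takes 1/5.

Albert 1/15; Charles 1/45; Edmund 1/45; George 1/5; Isaac 1/5; Kenneth 1/15; Martin 1/30; Oliver 1/30; Rose 1/15; Samuel 1/45; Tessa 1/15; Victor 1/5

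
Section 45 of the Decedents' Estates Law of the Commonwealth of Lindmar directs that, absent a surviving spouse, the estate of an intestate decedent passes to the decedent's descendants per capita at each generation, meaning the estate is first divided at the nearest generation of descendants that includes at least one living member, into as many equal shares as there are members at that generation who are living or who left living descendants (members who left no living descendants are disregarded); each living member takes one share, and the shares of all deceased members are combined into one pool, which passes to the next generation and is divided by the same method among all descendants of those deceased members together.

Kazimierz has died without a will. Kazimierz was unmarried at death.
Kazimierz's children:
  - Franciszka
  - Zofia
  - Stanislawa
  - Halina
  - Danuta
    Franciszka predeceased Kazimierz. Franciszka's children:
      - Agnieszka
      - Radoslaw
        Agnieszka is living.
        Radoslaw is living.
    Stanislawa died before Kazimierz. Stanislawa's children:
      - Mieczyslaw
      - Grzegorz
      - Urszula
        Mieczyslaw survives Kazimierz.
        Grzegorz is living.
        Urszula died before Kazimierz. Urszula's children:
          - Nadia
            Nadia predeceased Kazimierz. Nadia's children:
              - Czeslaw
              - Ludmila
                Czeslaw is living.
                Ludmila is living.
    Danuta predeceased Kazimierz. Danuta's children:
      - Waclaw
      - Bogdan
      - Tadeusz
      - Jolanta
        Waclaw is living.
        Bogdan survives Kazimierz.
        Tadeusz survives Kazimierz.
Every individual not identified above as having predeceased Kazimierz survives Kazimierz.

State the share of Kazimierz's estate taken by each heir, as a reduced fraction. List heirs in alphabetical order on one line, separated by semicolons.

Agnieszka 1/15; Bogdan 1/15; Czeslaw 1/30; Grzegorz 1/15; Halina 1/5; Jolanta 1/15; Ludmila 1/30; Mieczyslaw 1/15; Radoslaw 1/15; Tadeusz 1/15; Waclaw 1/15; Zofia 1/5

There is no surviving spouse, so the entire estate passes to Kazimierz's descendants per capita at each generation.
At generation 1 (Franciszka, Zofia, Stanislawa, Halina, Danuta) there are 5 shares of (1)/5 = 1/5 each.
Living: Zofia and Halina — each takes 1/5.
Deceased: Franciszka, Stanislawa, and Danuta. Their combined 3/5 is pooled and carried to generation 2.
At generation 2 (Agnieszka, Radoslaw, Mieczyslaw, Grzegorz, Urszula, Waclaw, Bogdan, Tadeusz, Jolanta) there are 9 shares of (3/5)/9 = 1/15 each.
Living: Agnieszka, Radoslaw, Mieczyslaw, Grzegorz, Waclaw, Bogdan, Tadeusz, and Jolanta — each takes 1/15.
Deceased: Urszula. That 1/15 share is carried to generation 3.
At generation 3 (Nadia) there are 1 shares of (1/15)/1 = 1/15 each.
Deceased: Nadia. That 1/15 share is carried to generation 4.
At generation 4 (Czeslaw, Ludmila) there are 2 shares of (1/15)/2 = 1/30 each.
Living: Czeslaw and Ludmila — each takes 1/30.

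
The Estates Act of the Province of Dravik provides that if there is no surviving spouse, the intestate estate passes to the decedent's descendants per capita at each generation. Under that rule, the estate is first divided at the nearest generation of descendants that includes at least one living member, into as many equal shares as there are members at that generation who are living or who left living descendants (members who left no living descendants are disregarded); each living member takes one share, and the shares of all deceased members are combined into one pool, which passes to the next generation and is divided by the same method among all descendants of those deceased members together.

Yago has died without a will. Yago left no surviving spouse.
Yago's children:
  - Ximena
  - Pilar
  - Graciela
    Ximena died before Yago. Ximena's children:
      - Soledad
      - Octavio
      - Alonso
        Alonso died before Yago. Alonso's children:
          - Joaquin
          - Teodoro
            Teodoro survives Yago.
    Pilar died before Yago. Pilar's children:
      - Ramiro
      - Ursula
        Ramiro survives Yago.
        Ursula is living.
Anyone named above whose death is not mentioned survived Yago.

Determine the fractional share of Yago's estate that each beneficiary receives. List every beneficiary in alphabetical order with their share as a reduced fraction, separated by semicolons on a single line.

There is no surviving spouse, so the entire estate passes to Yago's descendants per capita at each generation.
At generation 1 (Ximena, Pilar, Graciela) there are 3 shares of (1)/3 = 1/3 each.
Living: Graciela — each takes 1/3.
Deceased: Ximena and Pilar. Their combined 2/3 is pooled and carried to generation 2.
At generation 2 (Soledad, Octavio, Alonso, Ramiro, Ursula) there are 5 shares of (2/3)/5 = 2/15 each.
Living: Soledad, Octavio, Ramiro, and Ursula — each takes 2/15.
Deceased: Alonso. That 2/15 share is carried to generation 3.
At generation 3 (Joaquin, Teodoro) there are 2 shares of (2/15)/2 = 1/15 each.
Living: Joaquin and Teodoro — each takes 1/15.

Graciela 1/3; Joaquin 1/15; Octavio 2/15; Ramiro 2/15; Soledad 2/15; Teodoro 1/15; Ursula 2/15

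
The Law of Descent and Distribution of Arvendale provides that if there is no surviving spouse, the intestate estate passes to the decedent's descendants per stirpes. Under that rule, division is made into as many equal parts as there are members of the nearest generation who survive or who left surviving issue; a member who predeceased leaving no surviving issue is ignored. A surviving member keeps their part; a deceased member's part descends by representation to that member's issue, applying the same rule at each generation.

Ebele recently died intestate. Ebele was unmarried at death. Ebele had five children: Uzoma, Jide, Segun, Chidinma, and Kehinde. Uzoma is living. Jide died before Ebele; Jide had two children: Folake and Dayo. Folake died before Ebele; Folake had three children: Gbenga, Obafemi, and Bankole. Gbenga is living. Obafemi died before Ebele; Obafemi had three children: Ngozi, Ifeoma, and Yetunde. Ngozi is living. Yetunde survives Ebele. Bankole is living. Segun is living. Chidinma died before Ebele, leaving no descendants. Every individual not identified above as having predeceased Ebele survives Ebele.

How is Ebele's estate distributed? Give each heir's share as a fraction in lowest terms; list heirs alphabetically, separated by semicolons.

There is no surviving spouse, so the entire estate passes to Ebele's descendants per stirpes.
Chidinma left no surviving issue, so that branch lapses and is disregarded.
The estate is divided into 4 equal shares of 1/4 among Uzoma, Jide, Segun, Kehinde.
Uzoma is living and takes 1/4.
Jide predeceased; the 1/4 allotted to Jide's branch passes to Jide's issue by representation.
The 1/4 is divided into 2 equal shares of 1/8 among Folake, Dayo.
Folake predeceased; the 1/8 allotted to Folake's branch passes to Folake's issue by representation.
The 1/8 is divided into 3 equal shares of 1/24 among Gbenga, Obafemi, Bankole.
Gbenga is living and takes 1/24.
Obafemi predeceased; the 1/24 allotted to Obafemi's branch passes to Obafemi's issue by representation.
The 1/24 is divided into 3 equal shares of 1/72 among Ngozi, Ifeoma, Yetunde.
Ngozi is living and takes 1/72.
Ifeoma is living and takes 1/72.
Yetunde is living and takes 1/72.
Bankole is living and takes 1/24.
Dayo is living and takes 1/8.
Segun is living and takes 1/4.
Kehinde is living and takes 1/4.

Bankole 1/24; Dayo 1/8; Gbenga 1/24; Ifeoma 1/72; Kehinde 1/4; Ngozi 1/72; Segun 1/4; Uzoma 1/4; Yetunde 1/72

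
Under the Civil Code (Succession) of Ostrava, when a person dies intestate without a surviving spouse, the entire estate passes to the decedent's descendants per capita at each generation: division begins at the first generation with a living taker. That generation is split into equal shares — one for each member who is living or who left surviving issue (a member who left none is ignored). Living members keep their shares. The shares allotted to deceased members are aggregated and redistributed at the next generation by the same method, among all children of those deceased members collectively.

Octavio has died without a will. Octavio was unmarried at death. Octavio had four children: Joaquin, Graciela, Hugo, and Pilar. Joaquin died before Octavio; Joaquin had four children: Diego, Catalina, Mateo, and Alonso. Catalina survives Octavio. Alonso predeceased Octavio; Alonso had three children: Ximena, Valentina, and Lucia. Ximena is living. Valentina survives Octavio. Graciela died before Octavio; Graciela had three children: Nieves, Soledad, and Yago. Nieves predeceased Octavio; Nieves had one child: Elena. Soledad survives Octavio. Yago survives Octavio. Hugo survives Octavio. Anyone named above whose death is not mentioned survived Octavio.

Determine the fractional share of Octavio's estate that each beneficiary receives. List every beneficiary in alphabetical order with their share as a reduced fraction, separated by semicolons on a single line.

There is no surviving spouse, so the entire estate passes to Octavio's descendants per capita at each generation.
At generation 1 (Joaquin, Graciela, Hugo, Pilar) there are 4 shares of (1)/4 = 1/4 each.
Living: Hugo and Pilar — each takes 1/4.
Deceased: Joaquin and Graciela. Their combined 1/2 is pooled and carried to generation 2.
At generation 2 (Diego, Catalina, Mateo, Alonso, Nieves, Soledad, Yago) there are 7 shares of (1/2)/7 = 1/14 each.
Living: Diego, Catalina, Mateo, Soledad, and Yago — each takes 1/14.
Deceased: Alonso and Nieves. Their combined 1/7 is pooled and carried to generation 3.
At generation 3 (Ximena, Valentina, Lucia, Elena) there are 4 shares of (1/7)/4 = 1/28 each.
Living: Ximena, Valentina, Lucia, and Elena — each takes 1/28.

Catalina 1/14; Diego 1/14; Elena 1/28; Hugo 1/4; Lucia 1/28; Mateo 1/14; Pilar 1/4; Soledad 1/14; Valentina 1/28; Ximena 1/28; Yago 1/14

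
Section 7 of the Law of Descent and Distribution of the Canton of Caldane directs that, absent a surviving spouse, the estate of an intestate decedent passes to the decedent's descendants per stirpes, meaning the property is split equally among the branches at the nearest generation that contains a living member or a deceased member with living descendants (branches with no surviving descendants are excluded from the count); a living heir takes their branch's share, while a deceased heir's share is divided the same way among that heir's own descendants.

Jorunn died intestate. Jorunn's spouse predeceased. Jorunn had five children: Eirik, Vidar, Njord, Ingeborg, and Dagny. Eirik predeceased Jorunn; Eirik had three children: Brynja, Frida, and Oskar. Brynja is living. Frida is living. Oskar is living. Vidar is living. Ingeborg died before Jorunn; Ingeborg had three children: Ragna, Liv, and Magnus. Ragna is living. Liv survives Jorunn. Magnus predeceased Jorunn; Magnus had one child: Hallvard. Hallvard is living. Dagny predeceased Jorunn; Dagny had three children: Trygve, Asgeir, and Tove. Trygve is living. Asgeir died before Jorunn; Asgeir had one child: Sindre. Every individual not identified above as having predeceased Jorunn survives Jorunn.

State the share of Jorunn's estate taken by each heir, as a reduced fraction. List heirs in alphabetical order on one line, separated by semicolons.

There is no surviving spouse, so the entire estate passes to Jorunn's descendants per stirpes.
The estate is divided into 5 equal shares of 1/5 among Eirik, Vidar, Njord, Ingeborg, Dagny.
Eirik predeceased; the 1/5 allotted to Eirik's branch passes to Eirik's issue by representation.
The 1/5 is divided into 3 equal shares of 1/15 among Brynja, Frida, Oskar.
Brynja is living and takes 1/15.
Frida is living and takes 1/15.
Oskar is living and takes 1/15.
Vidar is living and takes 1/5.
Njord is living and takes 1/5.
Ingeborg predeceased; the 1/5 allotted to Ingeborg's branch passes to Ingeborg's issue by representation.
The 1/5 is divided into 3 equal shares of 1/15 among Ragna, Liv, Magnus.
Ragna is living and takes 1/15.
Liv is living and takes 1/15.
Magnus predeceased; the 1/15 allotted to Magnus's branch passes to Magnus's issue by representation.
Hallvard is the sole taker at this level and receives the full 1/15.
Dagny predeceased; the 1/5 allotted to Dagny's branch passes to Dagny's issue by representation.
The 1/5 is divided into 3 equal shares of 1/15 among Trygve, Asgeir, Tove.
Trygve is living and takes 1/15.
Asgeir predeceased; the 1/15 allotted to Asgeir's branch passes to Asgeir's issue by representation.
Sindre is the sole taker at this level and receives the full 1/15.
Tove is living and takes 1/15.

Brynja 1/15; Frida 1/15; Hallvard 1/15; Liv 1/15; Njord 1/5; Oskar 1/15; Ragna 1/15; Sindre 1/15; Tove 1/15; Trygve 1/15; Vidar 1/5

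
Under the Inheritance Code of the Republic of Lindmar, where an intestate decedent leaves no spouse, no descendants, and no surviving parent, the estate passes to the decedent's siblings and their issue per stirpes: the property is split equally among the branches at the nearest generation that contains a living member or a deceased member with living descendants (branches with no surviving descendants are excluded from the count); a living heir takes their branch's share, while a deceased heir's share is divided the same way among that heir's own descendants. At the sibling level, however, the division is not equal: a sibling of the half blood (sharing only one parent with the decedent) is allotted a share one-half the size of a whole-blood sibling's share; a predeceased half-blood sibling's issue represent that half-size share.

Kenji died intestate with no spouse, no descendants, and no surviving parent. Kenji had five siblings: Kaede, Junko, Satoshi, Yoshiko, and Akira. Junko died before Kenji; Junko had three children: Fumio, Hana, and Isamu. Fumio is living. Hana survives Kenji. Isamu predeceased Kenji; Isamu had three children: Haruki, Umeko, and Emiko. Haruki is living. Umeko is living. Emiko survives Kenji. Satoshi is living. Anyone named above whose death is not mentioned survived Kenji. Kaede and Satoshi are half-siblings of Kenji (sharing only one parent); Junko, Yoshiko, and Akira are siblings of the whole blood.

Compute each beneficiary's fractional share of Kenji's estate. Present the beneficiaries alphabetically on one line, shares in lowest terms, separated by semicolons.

Akira 1/4; Emiko 1/36; Fumio 1/12; Hana 1/12; Haruki 1/36; Kaede 1/8; Satoshi 1/8; Umeko 1/36; Yoshiko 1/4

No spouse, descendants, or parent survives, so the estate passes to Kenji's siblings per stirpes.
Half-blood siblings count for one-half the weight of whole-blood siblings at the initial division.
Dividing 1 in proportion to weights (total weight 4): Kaede (weight 1/2) → 1/8; Junko (weight 1) → 1/4; Satoshi (weight 1/2) → 1/8; Yoshiko (weight 1) → 1/4; Akira (weight 1) → 1/4.
Kaede is living and takes 1/8.
Junko predeceased; the 1/4 allotted to Junko's branch passes to Junko's issue by representation.
The 1/4 is divided into 3 equal shares of 1/12 among Fumio, Hana, Isamu.
Fumio is living and takes 1/12.
Hana is living and takes 1/12.
Isamu predeceased; the 1/12 allotted to Isamu's branch passes to Isamu's issue by representation.
The 1/12 is divided into 3 equal shares of 1/36 among Haruki, Umeko, Emiko.
Haruki is living and takes 1/36.
Umeko is living and takes 1/36.
Emiko is living and takes 1/36.
Satoshi is living and takes 1/8.
Yoshiko is living and takes 1/4.
Akira is living and takes 1/4.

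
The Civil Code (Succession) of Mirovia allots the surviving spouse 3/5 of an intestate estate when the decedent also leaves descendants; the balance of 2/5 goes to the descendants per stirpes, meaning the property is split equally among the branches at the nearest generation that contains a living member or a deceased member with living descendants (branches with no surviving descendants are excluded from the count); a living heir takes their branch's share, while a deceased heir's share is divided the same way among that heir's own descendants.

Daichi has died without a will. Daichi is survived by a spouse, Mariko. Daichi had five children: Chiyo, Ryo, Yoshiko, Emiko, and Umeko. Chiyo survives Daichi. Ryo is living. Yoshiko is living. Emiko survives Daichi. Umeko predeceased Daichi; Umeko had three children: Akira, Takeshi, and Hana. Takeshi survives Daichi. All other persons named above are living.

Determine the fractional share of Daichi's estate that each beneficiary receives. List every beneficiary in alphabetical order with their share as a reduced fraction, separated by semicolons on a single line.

Akira 2/75; Chiyo 2/25; Emiko 2/25; Hana 2/75; Mariko 3/5; Ryo 2/25; Takeshi 2/75; Yoshiko 2/25

Mariko, as surviving spouse, takes 3/5.
The remaining 2/5 passes to Daichi's descendants per stirpes.
The 2/5 is divided into 5 equal shares of 2/25 among Chiyo, Ryo, Yoshiko, Emiko, Umeko.
Chiyo is living and takes 2/25.
Ryo is living and takes 2/25.
Yoshiko is living and takes 2/25.
Emiko is living and takes 2/25.
Umeko predeceased; the 2/25 allotted to Umeko's branch passes to Umeko's issue by representation.
The 2/25 is divided into 3 equal shares of 2/75 among Akira, Takeshi, Hana.
Akira is living and takes 2/75.
Takeshi is living and takes 2/75.
Hana is living and takes 2/75.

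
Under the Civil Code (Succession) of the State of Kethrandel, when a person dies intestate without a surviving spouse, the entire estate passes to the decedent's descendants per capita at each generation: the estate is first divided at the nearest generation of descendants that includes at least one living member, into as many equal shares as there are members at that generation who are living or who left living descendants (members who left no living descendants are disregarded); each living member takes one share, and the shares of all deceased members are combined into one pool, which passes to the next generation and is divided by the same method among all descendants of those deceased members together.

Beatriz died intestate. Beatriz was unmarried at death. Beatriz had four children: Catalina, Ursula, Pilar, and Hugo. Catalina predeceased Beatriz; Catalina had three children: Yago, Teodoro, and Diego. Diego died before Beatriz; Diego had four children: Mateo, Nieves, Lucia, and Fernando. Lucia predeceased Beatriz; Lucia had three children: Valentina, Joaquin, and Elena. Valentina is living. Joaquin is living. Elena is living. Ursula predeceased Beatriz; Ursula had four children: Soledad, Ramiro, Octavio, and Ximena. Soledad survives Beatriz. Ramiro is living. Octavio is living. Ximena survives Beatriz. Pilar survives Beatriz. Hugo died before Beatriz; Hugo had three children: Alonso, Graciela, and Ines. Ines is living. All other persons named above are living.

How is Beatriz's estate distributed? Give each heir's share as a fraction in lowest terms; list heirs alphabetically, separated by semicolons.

There is no surviving spouse, so the entire estate passes to Beatriz's descendants per capita at each generation.
At generation 1 (Catalina, Ursula, Pilar, Hugo) there are 4 shares of (1)/4 = 1/4 each.
Living: Pilar — each takes 1/4.
Deceased: Catalina, Ursula, and Hugo. Their combined 3/4 is pooled and carried to generation 2.
At generation 2 (Yago, Teodoro, Diego, Soledad, Ramiro, Octavio, Ximena, Alonso, Graciela, Ines) there are 10 shares of (3/4)/10 = 3/40 each.
Living: Yago, Teodoro, Soledad, Ramiro, Octavio, Ximena, Alonso, Graciela, and Ines — each takes 3/40.
Deceased: Diego. That 3/40 share is carried to generation 3.
At generation 3 (Mateo, Nieves, Lucia, Fernando) there are 4 shares of (3/40)/4 = 3/160 each.
Living: Mateo, Nieves, and Fernando — each takes 3/160.
Deceased: Lucia. That 3/160 share is carried to generation 4.
At generation 4 (Valentina, Joaquin, Elena) there are 3 shares of (3/160)/3 = 1/160 each.
Living: Valentina, Joaquin, and Elena — each takes 1/160.

Alonso 3/40; Elena 1/160; Fernando 3/160; Graciela 3/40; Ines 3/40; Joaquin 1/160; Mateo 3/160; Nieves 3/160; Octavio 3/40; Pilar 1/4; Ramiro 3/40; Soledad 3/40; Teodoro 3/40; Valentina 1/160; Ximena 3/40; Yago 3/40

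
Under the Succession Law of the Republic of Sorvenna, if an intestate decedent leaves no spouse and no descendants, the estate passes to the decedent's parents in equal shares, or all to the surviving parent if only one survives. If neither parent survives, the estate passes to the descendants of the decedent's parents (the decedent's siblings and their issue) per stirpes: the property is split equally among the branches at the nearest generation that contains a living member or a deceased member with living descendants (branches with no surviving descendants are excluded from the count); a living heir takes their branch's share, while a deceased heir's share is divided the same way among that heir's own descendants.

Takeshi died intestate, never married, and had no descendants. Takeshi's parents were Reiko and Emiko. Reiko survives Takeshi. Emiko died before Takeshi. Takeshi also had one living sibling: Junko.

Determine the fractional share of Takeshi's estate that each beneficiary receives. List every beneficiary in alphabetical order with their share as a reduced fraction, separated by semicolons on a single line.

Only one parent, Reiko, survives, so Reiko takes the entire estate. The siblings take nothing because a surviving parent has priority.

Reiko 1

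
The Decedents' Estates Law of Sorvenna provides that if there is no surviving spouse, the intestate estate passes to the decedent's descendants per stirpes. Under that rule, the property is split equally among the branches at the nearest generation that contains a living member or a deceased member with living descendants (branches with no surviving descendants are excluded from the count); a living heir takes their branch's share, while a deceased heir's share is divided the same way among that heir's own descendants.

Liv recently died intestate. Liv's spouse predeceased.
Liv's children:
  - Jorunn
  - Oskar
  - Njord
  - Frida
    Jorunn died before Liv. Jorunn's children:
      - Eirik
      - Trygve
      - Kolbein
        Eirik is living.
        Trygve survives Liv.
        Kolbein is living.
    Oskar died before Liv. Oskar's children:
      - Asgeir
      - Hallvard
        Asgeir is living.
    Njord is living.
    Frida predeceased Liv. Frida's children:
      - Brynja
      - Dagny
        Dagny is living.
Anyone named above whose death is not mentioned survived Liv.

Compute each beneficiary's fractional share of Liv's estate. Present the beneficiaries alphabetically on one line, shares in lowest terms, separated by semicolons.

Asgeir 1/8; Brynja 1/8; Dagny 1/8; Eirik 1/12; Hallvard 1/8; Kolbein 1/12; Njord 1/4; Trygve 1/12

There is no surviving spouse, so the entire estate passes to Liv's descendants per stirpes.
The estate is divided into 4 equal shares of 1/4 among Jorunn, Oskar, Njord, Frida.
Jorunn predeceased; the 1/4 allotted to Jorunn's branch passes to Jorunn's issue by representation.
The 1/4 is divided into 3 equal shares of 1/12 among Eirik, Trygve, Kolbein.
Eirik is living and takes 1/12.
Trygve is living and takes 1/12.
Kolbein is living and takes 1/12.
Oskar predeceased; the 1/4 allotted to Oskar's branch passes to Oskar's issue by representation.
The 1/4 is divided into 2 equal shares of 1/8 among Asgeir, Hallvard.
Asgeir is living and takes 1/8.
Hallvard is living and takes 1/8.
Njord is living and takes 1/4.
Frida predeceased; the 1/4 allotted to Frida's branch passes to Frida's issue by representation.
The 1/4 is divided into 2 equal shares of 1/8 among Brynja, Dagny.
Brynja is living and takes 1/8.
Dagny is living and takes 1/8.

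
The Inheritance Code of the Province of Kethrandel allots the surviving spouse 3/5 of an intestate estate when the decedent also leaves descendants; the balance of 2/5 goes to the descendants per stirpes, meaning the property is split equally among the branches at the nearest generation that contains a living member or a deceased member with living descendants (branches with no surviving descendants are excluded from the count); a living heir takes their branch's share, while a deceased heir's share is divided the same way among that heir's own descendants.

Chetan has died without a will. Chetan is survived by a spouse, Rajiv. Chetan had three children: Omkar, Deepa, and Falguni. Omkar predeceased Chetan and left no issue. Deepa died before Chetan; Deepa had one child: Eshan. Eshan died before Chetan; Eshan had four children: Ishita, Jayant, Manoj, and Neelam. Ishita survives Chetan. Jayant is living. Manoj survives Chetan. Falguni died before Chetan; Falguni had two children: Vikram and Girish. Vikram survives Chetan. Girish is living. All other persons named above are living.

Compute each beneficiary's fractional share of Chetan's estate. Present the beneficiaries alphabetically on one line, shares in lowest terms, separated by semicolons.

Rajiv, as surviving spouse, takes 3/5.
The remaining 2/5 passes to Chetan's descendants per stirpes.
Omkar left no surviving issue, so that branch lapses and is disregarded.
The 2/5 is divided into 2 equal shares of 1/5 among Deepa, Falguni.
Deepa predeceased; the 1/5 allotted to Deepa's branch passes to Deepa's issue by representation.
Eshan's line is the sole branch at this level, so the full 1/5 passes to Eshan's issue by representation.
The 1/5 is divided into 4 equal shares of 1/20 among Ishita, Jayant, Manoj, Neelam.
Ishita is living and takes 1/20.
Jayant is living and takes 1/20.
Manoj is living and takes 1/20.
Neelam is living and takes 1/20.
Falguni predeceased; the 1/5 allotted to Falguni's branch passes to Falguni's issue by representation.
The 1/5 is divided into 2 equal shares of 1/10 among Vikram, Girish.
Vikram is living and takes 1/10.
Girish is living and takes 1/10.

Girish 1/10; Ishita 1/20; Jayant 1/20; Manoj 1/20; Neelam 1/20; Rajiv 3/5; Vikram 1/10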